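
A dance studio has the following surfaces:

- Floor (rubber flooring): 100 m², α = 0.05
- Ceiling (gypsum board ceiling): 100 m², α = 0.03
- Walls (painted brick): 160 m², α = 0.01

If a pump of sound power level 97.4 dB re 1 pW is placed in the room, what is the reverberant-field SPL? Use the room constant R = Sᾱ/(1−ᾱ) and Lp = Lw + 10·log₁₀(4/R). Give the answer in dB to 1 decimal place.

A = 9.600 sabins; S = 360.0 m².
ᾱ = 0.0267, so room constant R = A/(1−ᾱ) = 9.863 m².
Lp = Lw + 10 log₁₀(4/R) = 97.4 -3.92 = 93.5 dB.

93.5 dB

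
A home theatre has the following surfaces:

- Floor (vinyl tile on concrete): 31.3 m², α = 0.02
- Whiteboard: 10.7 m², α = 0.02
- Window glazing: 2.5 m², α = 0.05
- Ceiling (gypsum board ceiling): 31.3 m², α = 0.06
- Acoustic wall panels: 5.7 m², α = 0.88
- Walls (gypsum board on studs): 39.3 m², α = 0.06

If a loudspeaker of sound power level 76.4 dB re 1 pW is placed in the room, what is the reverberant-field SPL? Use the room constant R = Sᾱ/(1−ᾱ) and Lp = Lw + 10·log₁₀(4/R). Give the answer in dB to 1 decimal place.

71.9 dB

Σ(Sᵢαᵢ) = 31.3×0.02 + 10.7×0.02 + 2.5×0.05 + 31.3×0.06 + 5.7×0.88 + 39.3×0.06 = 10.217; total area S = 120.8 m².
ᾱ = 0.0846, so room constant R = A/(1−ᾱ) = 11.161 m².
Lp = 76.4 + 10·log₁₀(4/11.161) = 76.4 + (-4.46) = 71.9 dB.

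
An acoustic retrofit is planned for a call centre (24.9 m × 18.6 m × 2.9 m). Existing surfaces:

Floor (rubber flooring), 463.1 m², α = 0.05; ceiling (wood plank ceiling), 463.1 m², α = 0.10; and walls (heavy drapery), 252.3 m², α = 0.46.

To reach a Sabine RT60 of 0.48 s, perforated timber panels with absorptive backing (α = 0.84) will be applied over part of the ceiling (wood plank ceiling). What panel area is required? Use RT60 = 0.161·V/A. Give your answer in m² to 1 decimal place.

358.1

A₁ = Σ Sᵢαᵢ = 463.1×0.05 + 463.1×0.10 + 252.3×0.46 = 185.523 sabins.
Required A₂ = 0.161·1343.106/0.48 = 450.500 sabins.
ΔA needed = 450.500 − 185.523 = 264.977 sabins.
Each m² of panel replacing the ceiling (wood plank ceiling) adds (0.84 − 0.10) = 0.74 sabins.
Panel area = 264.977 / 0.74 = 358.1 m².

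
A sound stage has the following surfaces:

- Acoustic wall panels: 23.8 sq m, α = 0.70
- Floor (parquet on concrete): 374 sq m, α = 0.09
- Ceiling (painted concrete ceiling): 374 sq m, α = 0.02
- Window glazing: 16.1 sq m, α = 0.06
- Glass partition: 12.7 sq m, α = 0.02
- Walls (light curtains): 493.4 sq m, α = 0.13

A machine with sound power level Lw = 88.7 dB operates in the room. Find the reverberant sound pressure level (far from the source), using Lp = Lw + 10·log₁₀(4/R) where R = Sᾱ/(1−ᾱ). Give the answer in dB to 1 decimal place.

73.4 dB

A = 123.162 sabins; S = 1294.0 sq m.
ᾱ = 0.0952, so room constant R = A/(1−ᾱ) = 136.121 sq m.
Lp = Lw + 10 log₁₀(4/R) = 88.7 -15.32 = 73.4 dB.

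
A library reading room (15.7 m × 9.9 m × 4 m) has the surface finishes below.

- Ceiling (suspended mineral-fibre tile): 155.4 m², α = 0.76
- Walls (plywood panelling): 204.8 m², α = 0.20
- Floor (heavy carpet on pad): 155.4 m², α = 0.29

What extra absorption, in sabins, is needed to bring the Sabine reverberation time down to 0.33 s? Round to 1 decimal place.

A₁ = Σ Sᵢαᵢ = 155.4·0.76 + 204.8·0.20 + 155.4·0.29 = 204.130 sabins.
For T = 0.33 s, need A₂ = 0.161·V/T = 0.161·621.72/0.33 = 303.324 sabins.
Shortfall: 303.324 − 204.130 = 99.2 sabins.

99.2 sabins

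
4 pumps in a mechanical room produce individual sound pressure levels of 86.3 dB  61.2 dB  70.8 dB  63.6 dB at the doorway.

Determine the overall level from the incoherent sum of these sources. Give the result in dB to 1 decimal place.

Sum in the linear (power) domain: Σ 10^(Lᵢ/10) = 10^(86.3/10) + 10^(61.2/10) + 10^(70.8/10) + 10^(63.6/10) = 4.422e+08.
Back to dB: 10·log₁₀ Σ = 86.5 dB.

86.5 dB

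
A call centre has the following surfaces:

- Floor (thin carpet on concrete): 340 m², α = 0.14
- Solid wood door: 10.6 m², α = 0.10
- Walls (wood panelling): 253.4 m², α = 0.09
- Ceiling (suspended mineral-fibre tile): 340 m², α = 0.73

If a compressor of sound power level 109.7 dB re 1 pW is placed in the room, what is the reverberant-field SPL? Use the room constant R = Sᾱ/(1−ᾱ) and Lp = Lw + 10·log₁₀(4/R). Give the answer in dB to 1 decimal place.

A = 319.666 sabins; S = 944.0 m².
ᾱ = 319.666/944.0 = 0.3386; R = Sᾱ/(1−ᾱ) = 319.666/(1−0.3386) = 483.317 m².
Lp = Lw + 10 log₁₀(4/R) = 109.7 -20.82 = 88.9 dB.

88.9 dB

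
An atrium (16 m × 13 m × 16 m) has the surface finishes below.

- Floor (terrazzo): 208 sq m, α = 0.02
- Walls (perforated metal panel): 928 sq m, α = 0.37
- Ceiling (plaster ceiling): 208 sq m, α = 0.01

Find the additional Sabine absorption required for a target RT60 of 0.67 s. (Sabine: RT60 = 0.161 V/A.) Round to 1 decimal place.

450.1 sabins

Summing Sᵢαᵢ: 4.160 + 343.360 + 2.080 → A₁ = 349.600 sabins.
For T = 0.67 s, need A₂ = 0.161·V/T = 0.161·3328/0.67 = 799.713 sabins.
Shortfall: 799.713 − 349.600 = 450.1 sabins.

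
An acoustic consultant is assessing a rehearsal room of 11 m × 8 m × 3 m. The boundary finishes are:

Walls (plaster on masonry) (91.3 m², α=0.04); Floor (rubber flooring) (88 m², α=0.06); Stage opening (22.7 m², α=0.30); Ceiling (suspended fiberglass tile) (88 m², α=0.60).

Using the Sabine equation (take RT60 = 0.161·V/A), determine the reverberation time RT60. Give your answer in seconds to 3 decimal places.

0.620 s

Summing Sᵢαᵢ: 3.652 + 5.280 + 6.810 + 52.800 → A = 68.542 sabins.
Volume V = 11 × 8 × 3 = 264 m³.
RT60 = 0.161 · V / A = 0.161 × 264 / 68.542 = 0.620 s.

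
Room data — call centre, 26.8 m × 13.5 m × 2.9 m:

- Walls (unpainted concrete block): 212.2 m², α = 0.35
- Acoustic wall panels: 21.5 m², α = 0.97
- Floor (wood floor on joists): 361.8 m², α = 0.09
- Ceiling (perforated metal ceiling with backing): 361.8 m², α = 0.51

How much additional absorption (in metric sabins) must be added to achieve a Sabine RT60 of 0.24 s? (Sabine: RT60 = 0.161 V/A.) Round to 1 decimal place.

Equivalent absorption area: A₁ = 212.2×0.35 + 21.5×0.97 + 361.8×0.09 + 361.8×0.51 = 312.205 m².
V = 1049.22 m³. Required absorption A₂ = 0.161 × 1049.22 / 0.24 = 703.852 sabins.
Shortfall: 703.852 − 312.205 = 391.6 sabins.

391.6 sabins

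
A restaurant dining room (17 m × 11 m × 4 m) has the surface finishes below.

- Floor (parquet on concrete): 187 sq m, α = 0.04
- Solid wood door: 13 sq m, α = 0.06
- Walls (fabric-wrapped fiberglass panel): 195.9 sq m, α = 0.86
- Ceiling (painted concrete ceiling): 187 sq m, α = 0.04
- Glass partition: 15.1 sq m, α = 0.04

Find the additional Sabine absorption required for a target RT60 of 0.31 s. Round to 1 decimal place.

203.7 sabins

Summing Sᵢαᵢ: 7.480 + 0.780 + 168.474 + 7.480 + 0.604 → A₁ = 184.818 sabins.
Target A₂ = 0.161·748/0.31 = 388.477 sabins (V = 748 m³).
ΔA = A₂ − A₁ = 388.477 − 184.818 = 203.7 sabins.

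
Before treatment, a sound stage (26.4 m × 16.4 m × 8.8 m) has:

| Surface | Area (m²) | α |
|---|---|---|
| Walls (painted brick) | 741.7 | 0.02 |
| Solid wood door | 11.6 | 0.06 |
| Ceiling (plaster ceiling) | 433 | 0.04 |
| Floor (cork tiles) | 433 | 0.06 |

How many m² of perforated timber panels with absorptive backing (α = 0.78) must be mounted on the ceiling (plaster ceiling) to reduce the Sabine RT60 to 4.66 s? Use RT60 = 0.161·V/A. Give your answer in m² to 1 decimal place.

Equivalent absorption area: A₁ = 741.7×0.02 + 11.6×0.06 + 433×0.04 + 433×0.06 = 58.830 m².
V = 3810.048 m³. Target absorption A₂ = 0.161 × 3810.048 / 4.66 = 131.635 sabins.
ΔA needed = 131.635 − 58.830 = 72.805 sabins.
Net gain per m²: Δα = 0.78 − 0.04 = 0.74.
Panel area = 72.805 / 0.74 = 98.4 m².

98.4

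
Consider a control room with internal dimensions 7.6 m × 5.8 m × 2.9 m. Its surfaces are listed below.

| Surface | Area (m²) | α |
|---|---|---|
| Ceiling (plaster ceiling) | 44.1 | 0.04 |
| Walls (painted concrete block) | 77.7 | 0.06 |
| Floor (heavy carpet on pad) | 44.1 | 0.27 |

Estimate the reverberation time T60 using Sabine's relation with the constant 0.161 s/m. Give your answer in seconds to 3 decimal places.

1.123 seconds

Total absorption A = 44.1*0.04 + 77.7*0.06 + 44.1*0.27
  = 1.764 + 4.662 + 11.907 = 18.333 m² sabins.
V = 7.6·5.8·2.9 = 127.832 m³.
RT60 = 0.161 · V / A = 0.161 × 127.832 / 18.333 = 1.123 s.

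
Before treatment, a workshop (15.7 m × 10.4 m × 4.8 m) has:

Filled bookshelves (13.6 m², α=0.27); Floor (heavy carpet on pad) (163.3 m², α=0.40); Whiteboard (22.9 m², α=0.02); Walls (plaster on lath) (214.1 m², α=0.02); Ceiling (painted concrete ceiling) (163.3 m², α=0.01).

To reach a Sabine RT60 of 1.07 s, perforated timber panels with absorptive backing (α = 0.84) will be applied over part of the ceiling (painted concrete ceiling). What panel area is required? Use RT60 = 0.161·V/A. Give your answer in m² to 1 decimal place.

51.3

A₁ = Σ Sᵢαᵢ = 13.6×0.27 + 163.3×0.40 + 22.9×0.02 + 214.1×0.02 + 163.3×0.01 = 75.365 sabins.
V = 783.744 m³. Target absorption A₂ = 0.161 × 783.744 / 1.07 = 117.928 sabins.
ΔA needed = 117.928 − 75.365 = 42.563 sabins.
Each m² of panel replacing the ceiling (painted concrete ceiling) adds (0.84 − 0.01) = 0.83 sabins.
Panel area = 42.563 / 0.83 = 51.3 m².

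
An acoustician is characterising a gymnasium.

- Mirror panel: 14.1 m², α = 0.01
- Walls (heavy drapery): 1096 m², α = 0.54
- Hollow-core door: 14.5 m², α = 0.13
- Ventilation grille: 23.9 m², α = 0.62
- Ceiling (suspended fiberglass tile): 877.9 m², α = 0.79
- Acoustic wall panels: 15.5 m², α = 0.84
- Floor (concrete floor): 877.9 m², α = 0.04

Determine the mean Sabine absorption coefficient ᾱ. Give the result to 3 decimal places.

S = Σ Sᵢ = 14.1 + 1096 + 14.5 + 23.9 + 877.9 + 15.5 + 877.9 = 2919.8 m².
Σ(Sᵢαᵢ) = 14.1·0.01 + 1096·0.54 + 14.5·0.13 + 23.9·0.62 + 877.9·0.79 + 15.5·0.84 + 877.9·0.04 = 1350.361.
ᾱ = A/S = 0.462.

0.462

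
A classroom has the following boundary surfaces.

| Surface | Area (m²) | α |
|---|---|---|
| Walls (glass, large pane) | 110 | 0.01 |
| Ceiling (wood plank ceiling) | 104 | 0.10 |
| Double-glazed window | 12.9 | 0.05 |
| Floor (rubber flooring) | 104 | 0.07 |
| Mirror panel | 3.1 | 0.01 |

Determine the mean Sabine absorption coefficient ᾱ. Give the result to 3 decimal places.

0.058

Total surface area S = 334.0 m².
Weighted sum Σ Sα = 19.456.
ᾱ = A/S = 0.058.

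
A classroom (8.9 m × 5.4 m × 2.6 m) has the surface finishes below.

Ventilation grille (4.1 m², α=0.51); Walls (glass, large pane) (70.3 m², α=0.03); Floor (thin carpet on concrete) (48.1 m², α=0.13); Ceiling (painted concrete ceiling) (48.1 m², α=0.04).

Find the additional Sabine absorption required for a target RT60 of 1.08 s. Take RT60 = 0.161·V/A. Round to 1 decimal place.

Total absorption A₁ = 4.1·0.51 + 70.3·0.03 + 48.1·0.13 + 48.1·0.04
  = 2.091 + 2.109 + 6.253 + 1.924 = 12.377 m² sabins.
For T = 1.08 s, need A₂ = 0.161·V/T = 0.161·124.956/1.08 = 18.628 sabins.
ΔA = A₂ − A₁ = 18.628 − 12.377 = 6.3 sabins.

6.3 sabins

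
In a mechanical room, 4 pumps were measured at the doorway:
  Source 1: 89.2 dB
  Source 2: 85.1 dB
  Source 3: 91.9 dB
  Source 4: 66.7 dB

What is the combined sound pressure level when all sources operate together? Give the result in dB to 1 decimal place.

94.3 dB

Converting to relative power and adding: 10^(89.2/10) + 10^(85.1/10) + 10^(91.9/10) + 10^(66.7/10) = 2.709e+09.
L_total = 10·log₁₀(2.709e+09) = 94.3 dB.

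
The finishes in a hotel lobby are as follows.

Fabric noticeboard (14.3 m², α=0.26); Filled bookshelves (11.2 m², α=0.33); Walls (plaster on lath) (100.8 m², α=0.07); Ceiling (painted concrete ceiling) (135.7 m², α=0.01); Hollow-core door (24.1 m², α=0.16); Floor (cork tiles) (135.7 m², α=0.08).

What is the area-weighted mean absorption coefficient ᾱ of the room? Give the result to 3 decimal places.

S = Σ Sᵢ = 14.3 + 11.2 + 100.8 + 135.7 + 24.1 + 135.7 = 421.8 m².
Weighted sum Σ Sα = 30.539.
ᾱ = A/S = 0.072.

0.072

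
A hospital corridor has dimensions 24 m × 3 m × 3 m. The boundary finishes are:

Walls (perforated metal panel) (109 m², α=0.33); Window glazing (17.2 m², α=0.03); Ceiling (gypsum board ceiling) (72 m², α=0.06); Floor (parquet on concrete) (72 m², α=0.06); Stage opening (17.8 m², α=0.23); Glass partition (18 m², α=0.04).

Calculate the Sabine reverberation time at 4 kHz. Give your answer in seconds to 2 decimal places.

Equivalent absorption area: A = 109·0.33 + 17.2·0.03 + 72·0.06 + 72·0.06 + 17.8·0.23 + 18·0.04 = 49.940 m².
V = 24·3·3 = 216 m³.
RT60 = 0.161 · V / A = 0.161 × 216 / 49.940 = 0.70 s.

0.70 seconds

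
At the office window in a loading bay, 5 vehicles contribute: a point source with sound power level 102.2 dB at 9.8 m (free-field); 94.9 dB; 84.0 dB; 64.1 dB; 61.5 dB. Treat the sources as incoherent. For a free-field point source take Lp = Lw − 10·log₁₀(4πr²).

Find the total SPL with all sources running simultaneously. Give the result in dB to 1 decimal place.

95.3 dB

Source at 9.8 m: Lp = 102.2 − 10·log₁₀(4π·9.8²) = 102.2 − 10·log₁₀(1206.874) = 71.4 dB.
Σ 10^(Lᵢ/10) = 3.359e+09.
Combined level = 10 log₁₀(3.359e+09) = 95.3 dB.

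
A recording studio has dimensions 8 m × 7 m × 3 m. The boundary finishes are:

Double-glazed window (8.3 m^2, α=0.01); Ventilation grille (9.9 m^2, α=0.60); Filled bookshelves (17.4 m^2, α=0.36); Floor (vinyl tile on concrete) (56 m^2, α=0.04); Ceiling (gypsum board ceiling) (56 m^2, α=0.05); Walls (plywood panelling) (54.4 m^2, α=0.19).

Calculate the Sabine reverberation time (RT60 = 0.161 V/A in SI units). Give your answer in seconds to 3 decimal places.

Equivalent absorption area: A = 8.3×0.01 + 9.9×0.60 + 17.4×0.36 + 56×0.04 + 56×0.05 + 54.4×0.19 = 27.663 m^2.
Room volume: 168 m³.
Sabine: RT60 = 0.161 × 168 / 27.663 = 0.978 s.

0.978 s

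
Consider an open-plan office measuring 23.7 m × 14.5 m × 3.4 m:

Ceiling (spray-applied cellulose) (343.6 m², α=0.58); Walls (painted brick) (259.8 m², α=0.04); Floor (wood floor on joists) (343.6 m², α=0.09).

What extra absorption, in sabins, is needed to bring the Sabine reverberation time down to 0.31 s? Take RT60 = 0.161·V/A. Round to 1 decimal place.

Equivalent absorption area: A₁ = 343.6*0.58 + 259.8*0.04 + 343.6*0.09 = 240.604 m².
Target A₂ = 0.161·1168.41/0.31 = 606.819 sabins (V = 1168.41 m³).
Shortfall: 606.819 − 240.604 = 366.2 sabins.

366.2 sabins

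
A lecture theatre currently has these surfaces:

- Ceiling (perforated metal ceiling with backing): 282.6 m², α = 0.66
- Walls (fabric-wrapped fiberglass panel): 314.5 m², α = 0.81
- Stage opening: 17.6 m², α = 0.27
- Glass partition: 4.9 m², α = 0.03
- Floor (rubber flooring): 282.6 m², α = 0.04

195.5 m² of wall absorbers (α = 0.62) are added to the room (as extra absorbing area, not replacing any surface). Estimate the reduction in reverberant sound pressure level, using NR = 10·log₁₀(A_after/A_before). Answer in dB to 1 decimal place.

1.0 dB

A_before = Σ Sᵢαᵢ = 282.6·0.66 + 314.5·0.81 + 17.6·0.27 + 4.9·0.03 + 282.6·0.04 = 457.464 sabins.
Treatment contributes 195.5·0.62 = 121.210 sabins.
A_after = 457.464 + 121.210 = 578.674 sabins.
Reduction = 10 log₁₀(A_after/A_before) = 10 log₁₀(1.2650) = 1.0 dB.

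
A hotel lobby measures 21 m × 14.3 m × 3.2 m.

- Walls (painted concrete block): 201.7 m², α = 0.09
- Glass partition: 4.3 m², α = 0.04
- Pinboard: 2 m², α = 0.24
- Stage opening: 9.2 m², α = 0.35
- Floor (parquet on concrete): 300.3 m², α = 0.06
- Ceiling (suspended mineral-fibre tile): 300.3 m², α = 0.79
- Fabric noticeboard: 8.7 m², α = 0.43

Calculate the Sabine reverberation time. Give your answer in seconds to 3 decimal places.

A = Σ Sᵢαᵢ = 201.7×0.09 + 4.3×0.04 + 2×0.24 + 9.2×0.35 + 300.3×0.06 + 300.3×0.79 + 8.7×0.43 = 281.021 sabins.
Volume V = 21 × 14.3 × 3.2 = 960.96 m³.
RT60 = 0.161 · V / A = 0.161 × 960.96 / 281.021 = 0.551 s.

0.551 s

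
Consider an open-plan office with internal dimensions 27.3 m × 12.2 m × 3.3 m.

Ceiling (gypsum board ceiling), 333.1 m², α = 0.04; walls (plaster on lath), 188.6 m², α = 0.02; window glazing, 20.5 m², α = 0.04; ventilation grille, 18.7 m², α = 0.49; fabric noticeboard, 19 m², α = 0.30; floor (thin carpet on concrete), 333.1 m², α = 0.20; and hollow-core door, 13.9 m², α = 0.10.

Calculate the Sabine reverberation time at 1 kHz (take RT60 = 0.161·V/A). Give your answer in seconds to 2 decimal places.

Equivalent absorption area: A = 333.1*0.04 + 188.6*0.02 + 20.5*0.04 + 18.7*0.49 + 19*0.30 + 333.1*0.20 + 13.9*0.10 = 100.789 m².
V = 27.3·12.2·3.3 = 1099.098 m³.
RT60 = 0.161 · V / A = 0.161 × 1099.098 / 100.789 = 1.76 s.

1.76 seconds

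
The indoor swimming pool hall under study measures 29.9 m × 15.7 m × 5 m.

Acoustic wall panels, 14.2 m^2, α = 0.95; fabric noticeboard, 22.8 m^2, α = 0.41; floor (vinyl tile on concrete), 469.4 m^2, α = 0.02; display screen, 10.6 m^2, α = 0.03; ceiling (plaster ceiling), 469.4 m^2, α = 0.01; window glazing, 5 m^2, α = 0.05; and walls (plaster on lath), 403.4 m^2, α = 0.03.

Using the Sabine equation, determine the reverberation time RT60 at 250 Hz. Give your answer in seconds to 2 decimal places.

7.62 s

Equivalent absorption area: A = 14.2·0.95 + 22.8·0.41 + 469.4·0.02 + 10.6·0.03 + 469.4·0.01 + 5·0.05 + 403.4·0.03 = 49.590 m^2.
Volume V = 29.9 × 15.7 × 5 = 2347.15 m³.
Sabine: RT60 = 0.161 × 2347.15 / 49.590 = 7.62 s.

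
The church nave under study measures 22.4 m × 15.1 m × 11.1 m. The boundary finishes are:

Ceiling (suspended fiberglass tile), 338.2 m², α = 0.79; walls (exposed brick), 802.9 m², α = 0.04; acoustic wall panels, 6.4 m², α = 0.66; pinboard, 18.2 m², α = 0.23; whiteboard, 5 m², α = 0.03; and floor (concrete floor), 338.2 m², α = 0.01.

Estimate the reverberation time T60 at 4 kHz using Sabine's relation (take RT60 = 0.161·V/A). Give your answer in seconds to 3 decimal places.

Summing Sᵢαᵢ: 267.178 + 32.116 + 4.224 + 4.186 + 0.150 + 3.382 → A = 311.236 sabins.
Volume V = 22.4 × 15.1 × 11.1 = 3754.464 m³.
T = 0.161 V/A = 0.161·3754.464/311.236 = 1.942 s.

1.942 s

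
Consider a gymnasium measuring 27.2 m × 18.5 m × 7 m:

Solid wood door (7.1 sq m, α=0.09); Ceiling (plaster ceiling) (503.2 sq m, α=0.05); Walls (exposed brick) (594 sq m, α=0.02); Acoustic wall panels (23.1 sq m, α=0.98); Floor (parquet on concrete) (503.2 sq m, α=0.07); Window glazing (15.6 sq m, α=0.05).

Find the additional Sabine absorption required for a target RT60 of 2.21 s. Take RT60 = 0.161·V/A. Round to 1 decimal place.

160.3 sabins

Equivalent absorption area: A₁ = 7.1*0.09 + 503.2*0.05 + 594*0.02 + 23.1*0.98 + 503.2*0.07 + 15.6*0.05 = 96.321 sq m.
For T = 2.21 s, need A₂ = 0.161·V/T = 0.161·3522.4/2.21 = 256.609 sabins.
Additional absorption ΔA = 256.609 − 96.321 = 160.3 sabins.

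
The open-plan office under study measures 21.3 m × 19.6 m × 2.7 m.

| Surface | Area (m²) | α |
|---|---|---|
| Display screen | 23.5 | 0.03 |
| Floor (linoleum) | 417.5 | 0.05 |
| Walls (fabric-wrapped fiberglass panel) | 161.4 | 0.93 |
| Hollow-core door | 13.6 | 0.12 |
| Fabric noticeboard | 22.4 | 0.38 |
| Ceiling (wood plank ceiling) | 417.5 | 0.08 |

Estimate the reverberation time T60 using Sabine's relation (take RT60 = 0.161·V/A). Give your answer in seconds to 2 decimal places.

Summing Sᵢαᵢ: 0.705 + 20.875 + 150.102 + 1.632 + 8.512 + 33.400 → A = 215.226 sabins.
Room volume: 1127.196 m³.
T = 0.161 V/A = 0.161·1127.196/215.226 = 0.84 s.

0.84 sec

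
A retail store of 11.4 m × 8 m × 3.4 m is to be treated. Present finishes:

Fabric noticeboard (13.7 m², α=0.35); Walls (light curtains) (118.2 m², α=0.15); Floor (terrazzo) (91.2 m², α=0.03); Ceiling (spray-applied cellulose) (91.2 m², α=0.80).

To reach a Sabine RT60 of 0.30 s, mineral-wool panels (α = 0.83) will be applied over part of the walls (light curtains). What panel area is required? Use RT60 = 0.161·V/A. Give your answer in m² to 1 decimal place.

100.3

Equivalent absorption area: A₁ = 13.7×0.35 + 118.2×0.15 + 91.2×0.03 + 91.2×0.80 = 98.221 m².
V = 310.08 m³. Target absorption A₂ = 0.161 × 310.08 / 0.30 = 166.410 sabins.
ΔA needed = 166.410 − 98.221 = 68.189 sabins.
Net gain per m²: Δα = 0.83 − 0.15 = 0.68.
Panel area = 68.189 / 0.68 = 100.3 m².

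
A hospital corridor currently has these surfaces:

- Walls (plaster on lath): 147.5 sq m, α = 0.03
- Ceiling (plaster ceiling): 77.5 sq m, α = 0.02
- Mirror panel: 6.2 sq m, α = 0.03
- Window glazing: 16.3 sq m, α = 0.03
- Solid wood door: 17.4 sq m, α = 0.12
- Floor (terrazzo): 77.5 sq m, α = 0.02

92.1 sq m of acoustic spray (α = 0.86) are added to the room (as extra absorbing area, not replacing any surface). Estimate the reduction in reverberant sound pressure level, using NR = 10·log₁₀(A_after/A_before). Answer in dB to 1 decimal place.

A_before = Σ Sᵢαᵢ = 147.5·0.03 + 77.5·0.02 + 6.2·0.03 + 16.3·0.03 + 17.4·0.12 + 77.5·0.02 = 10.288 sabins.
Added absorption = 92.1 × 0.86 = 79.206 sabins.
New total A_after = 89.494 sabins.
NR = 10·log₁₀(89.494/10.288) = 9.4 dB.

9.4 dB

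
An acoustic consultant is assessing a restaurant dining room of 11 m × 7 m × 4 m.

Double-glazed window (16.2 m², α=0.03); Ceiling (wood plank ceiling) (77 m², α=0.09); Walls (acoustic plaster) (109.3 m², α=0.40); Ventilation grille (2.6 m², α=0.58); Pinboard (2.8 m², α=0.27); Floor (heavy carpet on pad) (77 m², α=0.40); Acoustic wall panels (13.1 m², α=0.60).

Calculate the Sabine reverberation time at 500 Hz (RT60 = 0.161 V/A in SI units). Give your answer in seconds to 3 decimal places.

0.539 sec

A = Σ Sᵢαᵢ = 16.2*0.03 + 77*0.09 + 109.3*0.40 + 2.6*0.58 + 2.8*0.27 + 77*0.40 + 13.1*0.60 = 92.060 sabins.
Volume V = 11 × 7 × 4 = 308 m³.
Sabine: RT60 = 0.161 × 308 / 92.060 = 0.539 s.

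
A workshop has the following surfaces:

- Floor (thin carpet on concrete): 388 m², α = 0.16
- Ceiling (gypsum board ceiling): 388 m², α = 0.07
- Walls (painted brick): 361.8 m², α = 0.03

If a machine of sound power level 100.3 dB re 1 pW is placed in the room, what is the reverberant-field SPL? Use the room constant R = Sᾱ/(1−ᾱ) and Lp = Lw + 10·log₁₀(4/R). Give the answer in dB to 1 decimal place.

85.9 dB

Σ(Sᵢαᵢ) = 388×0.16 + 388×0.07 + 361.8×0.03 = 100.094; total area S = 1137.8 m².
ᾱ = 100.094/1137.8 = 0.0880; R = Sᾱ/(1−ᾱ) = 100.094/(1−0.0880) = 109.752 m².
Lp = Lw + 10 log₁₀(4/R) = 100.3 -14.38 = 85.9 dB.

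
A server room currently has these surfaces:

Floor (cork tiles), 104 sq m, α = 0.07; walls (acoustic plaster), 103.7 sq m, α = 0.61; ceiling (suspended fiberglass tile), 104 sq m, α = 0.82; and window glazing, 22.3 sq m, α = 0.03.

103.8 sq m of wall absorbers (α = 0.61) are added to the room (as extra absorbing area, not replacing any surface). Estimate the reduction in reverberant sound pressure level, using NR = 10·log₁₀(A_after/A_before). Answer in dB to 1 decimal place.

1.5 dB

Summing Sᵢαᵢ: 7.280 + 63.257 + 85.280 + 0.669 → A_before = 156.486 sabins.
Treatment contributes 103.8·0.61 = 63.318 sabins.
A_after = 156.486 + 63.318 = 219.804 sabins.
Reduction = 10 log₁₀(A_after/A_before) = 10 log₁₀(1.4046) = 1.5 dB.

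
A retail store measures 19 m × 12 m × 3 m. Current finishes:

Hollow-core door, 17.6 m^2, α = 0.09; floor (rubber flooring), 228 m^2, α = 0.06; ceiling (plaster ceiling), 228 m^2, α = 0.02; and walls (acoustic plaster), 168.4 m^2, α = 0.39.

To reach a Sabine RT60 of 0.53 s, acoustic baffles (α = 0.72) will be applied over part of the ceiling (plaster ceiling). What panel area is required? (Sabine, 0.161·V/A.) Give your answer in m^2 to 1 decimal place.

A₁ = Σ Sᵢαᵢ = 17.6*0.09 + 228*0.06 + 228*0.02 + 168.4*0.39 = 85.500 sabins.
Required A₂ = 0.161·684/0.53 = 207.781 sabins.
ΔA needed = 207.781 − 85.500 = 122.281 sabins.
Net gain per m^2: Δα = 0.72 − 0.02 = 0.70.
Area = ΔA/Δα = 122.281/0.70 = 174.7 m^2.

174.7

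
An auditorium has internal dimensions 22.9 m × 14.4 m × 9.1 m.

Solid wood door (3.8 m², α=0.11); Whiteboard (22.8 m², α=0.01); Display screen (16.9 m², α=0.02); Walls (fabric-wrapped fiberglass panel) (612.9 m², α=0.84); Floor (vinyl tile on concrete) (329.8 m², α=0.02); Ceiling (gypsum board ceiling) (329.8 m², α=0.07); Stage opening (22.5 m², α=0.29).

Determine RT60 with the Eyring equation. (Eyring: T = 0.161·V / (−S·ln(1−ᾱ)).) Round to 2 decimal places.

Total surface area S = 3.8 + 22.8 + 16.9 + 612.9 + 329.8 + 329.8 + 22.5 = 1338.5 m².
Σ(Sᵢαᵢ) = 3.8×0.11 + 22.8×0.01 + 16.9×0.02 + 612.9×0.84 + 329.8×0.02 + 329.8×0.07 + 22.5×0.29 = 552.027.
Mean coefficient ᾱ = A/S = 0.4124.
−S·ln(1−ᾱ) = −1338.5 × ln(1 − 0.4124) = 711.692.
V = 22.9 × 14.4 × 9.1 = 3000.816 m³.
T = 0.161·V/[−S·ln(1−ᾱ)] = 0.161·3000.816/711.692 = 0.68 s.

0.68 sec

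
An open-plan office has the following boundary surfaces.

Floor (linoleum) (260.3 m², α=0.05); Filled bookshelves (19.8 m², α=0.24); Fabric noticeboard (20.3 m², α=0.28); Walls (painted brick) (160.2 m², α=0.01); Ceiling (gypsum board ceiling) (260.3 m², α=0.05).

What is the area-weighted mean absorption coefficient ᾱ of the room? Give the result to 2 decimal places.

Total surface area S = 720.9 m².
Σ(Sᵢαᵢ) = 260.3*0.05 + 19.8*0.24 + 20.3*0.28 + 160.2*0.01 + 260.3*0.05 = 38.068.
ᾱ = 38.068 / 720.9 = 0.05.

0.05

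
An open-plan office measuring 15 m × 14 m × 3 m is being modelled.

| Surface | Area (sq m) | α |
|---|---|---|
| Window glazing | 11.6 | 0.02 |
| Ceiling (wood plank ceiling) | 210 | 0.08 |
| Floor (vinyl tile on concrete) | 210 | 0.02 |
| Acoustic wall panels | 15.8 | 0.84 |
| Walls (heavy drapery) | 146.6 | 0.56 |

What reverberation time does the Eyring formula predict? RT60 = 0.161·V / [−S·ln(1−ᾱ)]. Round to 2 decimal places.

0.78 s

S = Σ Sᵢ = 594.0 sq m.
Σ(Sᵢαᵢ) = 11.6×0.02 + 210×0.08 + 210×0.02 + 15.8×0.84 + 146.6×0.56 = 116.600.
Mean coefficient ᾱ = A/S = 0.1963.
Eyring denominator: −S ln(1−ᾱ) = 129.806.
V = 15 × 14 × 3 = 630 m³.
RT60 = 0.161 × 630 / 129.806 = 0.78 s.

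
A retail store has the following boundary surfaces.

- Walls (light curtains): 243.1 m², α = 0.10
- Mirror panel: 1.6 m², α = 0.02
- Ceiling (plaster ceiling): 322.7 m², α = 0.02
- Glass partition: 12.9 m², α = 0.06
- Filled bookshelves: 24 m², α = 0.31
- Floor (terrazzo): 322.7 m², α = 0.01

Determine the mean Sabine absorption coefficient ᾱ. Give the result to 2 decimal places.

0.05

S = Σ Sᵢ = 243.1 + 1.6 + 322.7 + 12.9 + 24 + 322.7 = 927.0 m².
Weighted sum Σ Sα = 42.237.
ᾱ = 42.237 / 927.0 = 0.05.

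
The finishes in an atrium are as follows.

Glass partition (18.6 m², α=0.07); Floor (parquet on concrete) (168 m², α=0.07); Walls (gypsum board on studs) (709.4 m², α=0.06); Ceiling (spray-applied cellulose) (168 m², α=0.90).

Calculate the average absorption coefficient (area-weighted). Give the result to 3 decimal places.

Total surface area S = 1064.0 m².
Weighted sum Σ Sα = 206.826.
ᾱ = A/S = 0.194.

0.194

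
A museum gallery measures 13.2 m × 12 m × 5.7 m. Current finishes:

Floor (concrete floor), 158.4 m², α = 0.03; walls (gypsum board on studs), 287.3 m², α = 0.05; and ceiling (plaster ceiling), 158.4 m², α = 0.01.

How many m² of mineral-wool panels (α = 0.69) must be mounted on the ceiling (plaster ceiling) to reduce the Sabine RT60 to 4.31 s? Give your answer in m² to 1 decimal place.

19.2

Summing Sᵢαᵢ: 4.752 + 14.365 + 1.584 → A₁ = 20.701 sabins.
Required A₂ = 0.161·902.88/4.31 = 33.727 sabins.
Absorption to add: 33.727 − 20.701 = 13.026 sabins.
Net gain per m²: Δα = 0.69 − 0.01 = 0.68.
Area = ΔA/Δα = 13.026/0.68 = 19.2 m².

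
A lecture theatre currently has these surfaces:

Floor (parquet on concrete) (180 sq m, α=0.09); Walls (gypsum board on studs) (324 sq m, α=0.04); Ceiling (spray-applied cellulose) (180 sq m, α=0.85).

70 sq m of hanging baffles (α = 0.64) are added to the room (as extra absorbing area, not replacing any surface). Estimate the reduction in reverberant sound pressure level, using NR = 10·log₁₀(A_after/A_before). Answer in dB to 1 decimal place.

Total absorption A_before = 180×0.09 + 324×0.04 + 180×0.85
  = 16.200 + 12.960 + 153.000 = 182.160 sq m sabins.
Added absorption = 70 × 0.64 = 44.800 sabins.
New total A_after = 226.960 sabins.
Reduction = 10 log₁₀(A_after/A_before) = 10 log₁₀(1.2459) = 1.0 dB.

1.0 dB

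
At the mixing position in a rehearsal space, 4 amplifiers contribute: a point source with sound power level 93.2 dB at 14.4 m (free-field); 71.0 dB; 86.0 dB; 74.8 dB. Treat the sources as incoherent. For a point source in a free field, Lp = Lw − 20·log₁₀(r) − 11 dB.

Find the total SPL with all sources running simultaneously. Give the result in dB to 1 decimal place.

Source at 14.4 m: Lp = 93.2 − 20·log₁₀(14.4) − 11 = 59.0 dB.
Σ 10^(Lᵢ/10) = 4.417e+08.
L_total = 10·log₁₀(4.417e+08) = 86.5 dB.

86.5 dB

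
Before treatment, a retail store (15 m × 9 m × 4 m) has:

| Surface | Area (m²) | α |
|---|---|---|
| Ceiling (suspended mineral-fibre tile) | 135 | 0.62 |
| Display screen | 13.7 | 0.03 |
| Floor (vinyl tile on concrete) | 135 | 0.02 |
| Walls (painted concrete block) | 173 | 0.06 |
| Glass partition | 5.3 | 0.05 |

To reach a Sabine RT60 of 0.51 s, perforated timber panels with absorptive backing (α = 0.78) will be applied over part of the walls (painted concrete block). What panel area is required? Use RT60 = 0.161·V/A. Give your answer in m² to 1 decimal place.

Equivalent absorption area: A₁ = 135·0.62 + 13.7·0.03 + 135·0.02 + 173·0.06 + 5.3·0.05 = 97.456 m².
Required A₂ = 0.161·540/0.51 = 170.471 sabins.
Absorption to add: 170.471 − 97.456 = 73.015 sabins.
Net gain per m²: Δα = 0.78 − 0.06 = 0.72.
Panel area = 73.015 / 0.72 = 101.4 m².

101.4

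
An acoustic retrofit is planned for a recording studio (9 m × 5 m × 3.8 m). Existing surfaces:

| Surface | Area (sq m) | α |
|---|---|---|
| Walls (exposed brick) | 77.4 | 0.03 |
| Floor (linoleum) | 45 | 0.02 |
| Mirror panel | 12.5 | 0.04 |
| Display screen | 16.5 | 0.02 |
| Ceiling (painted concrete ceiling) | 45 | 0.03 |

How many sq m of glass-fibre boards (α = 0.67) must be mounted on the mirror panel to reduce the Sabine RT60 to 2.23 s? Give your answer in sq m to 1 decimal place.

11.0

A₁ = Σ Sᵢαᵢ = 77.4×0.03 + 45×0.02 + 12.5×0.04 + 16.5×0.02 + 45×0.03 = 5.402 sabins.
Required A₂ = 0.161·171/2.23 = 12.346 sabins.
Absorption to add: 12.346 − 5.402 = 6.944 sabins.
Each sq m of panel replacing the mirror panel adds (0.67 − 0.04) = 0.63 sabins.
Area = ΔA/Δα = 6.944/0.63 = 11.0 sq m.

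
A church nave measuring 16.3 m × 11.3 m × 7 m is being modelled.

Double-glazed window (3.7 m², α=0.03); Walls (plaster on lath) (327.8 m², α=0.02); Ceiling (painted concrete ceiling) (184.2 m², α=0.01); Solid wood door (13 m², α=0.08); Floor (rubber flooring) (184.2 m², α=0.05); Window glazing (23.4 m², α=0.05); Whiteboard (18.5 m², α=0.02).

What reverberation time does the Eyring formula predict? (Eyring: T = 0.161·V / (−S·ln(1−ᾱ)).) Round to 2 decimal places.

10.09 seconds

S = Σ Sᵢ = 754.8 m².
Σ(Sᵢαᵢ) = 3.7·0.03 + 327.8·0.02 + 184.2·0.01 + 13·0.08 + 184.2·0.05 + 23.4·0.05 + 18.5·0.02 = 20.299.
ᾱ = 20.299 / 754.8 = 0.0269.
Eyring denominator: −S ln(1−ᾱ) = 20.582.
V = 16.3 × 11.3 × 7 = 1289.33 m³.
T = 0.161·V/[−S·ln(1−ᾱ)] = 0.161·1289.33/20.582 = 10.09 s.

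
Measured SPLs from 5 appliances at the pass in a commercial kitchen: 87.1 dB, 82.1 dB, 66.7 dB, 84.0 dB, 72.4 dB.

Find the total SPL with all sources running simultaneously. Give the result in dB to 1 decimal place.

Converting to relative power and adding: 10^(87.1/10) + 10^(82.1/10) + 10^(66.7/10) + 10^(84.0/10) + 10^(72.4/10) = 9.483e+08.
L_total = 10·log₁₀(9.483e+08) = 89.8 dB.

89.8 dB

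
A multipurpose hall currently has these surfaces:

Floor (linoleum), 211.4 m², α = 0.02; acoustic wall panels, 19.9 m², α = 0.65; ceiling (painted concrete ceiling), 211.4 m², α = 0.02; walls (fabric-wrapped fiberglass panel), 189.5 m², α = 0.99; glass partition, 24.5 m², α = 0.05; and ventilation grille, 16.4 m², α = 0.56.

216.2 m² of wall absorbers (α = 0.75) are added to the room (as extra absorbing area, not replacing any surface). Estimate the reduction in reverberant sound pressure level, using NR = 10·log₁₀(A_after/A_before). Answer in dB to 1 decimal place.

Summing Sᵢαᵢ: 4.228 + 12.935 + 4.228 + 187.605 + 1.225 + 9.184 → A_before = 219.405 sabins.
Added absorption = 216.2 × 0.75 = 162.150 sabins.
New total A_after = 381.555 sabins.
NR = 10·log₁₀(381.555/219.405) = 2.4 dB.

2.4 dB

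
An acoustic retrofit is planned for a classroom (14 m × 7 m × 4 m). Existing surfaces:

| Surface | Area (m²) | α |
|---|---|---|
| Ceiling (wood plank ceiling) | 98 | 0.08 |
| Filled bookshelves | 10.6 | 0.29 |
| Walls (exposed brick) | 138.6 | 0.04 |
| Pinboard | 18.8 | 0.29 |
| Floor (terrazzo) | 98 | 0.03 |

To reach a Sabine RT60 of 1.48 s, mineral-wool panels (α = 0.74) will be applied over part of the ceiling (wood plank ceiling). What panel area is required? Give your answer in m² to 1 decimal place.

Total absorption A₁ = 98×0.08 + 10.6×0.29 + 138.6×0.04 + 18.8×0.29 + 98×0.03
  = 7.840 + 3.074 + 5.544 + 5.452 + 2.940 = 24.850 m² sabins.
V = 392 m³. Target absorption A₂ = 0.161 × 392 / 1.48 = 42.643 sabins.
ΔA needed = 42.643 − 24.850 = 17.793 sabins.
Net gain per m²: Δα = 0.74 − 0.08 = 0.66.
Panel area = 17.793 / 0.66 = 27.0 m².

27.0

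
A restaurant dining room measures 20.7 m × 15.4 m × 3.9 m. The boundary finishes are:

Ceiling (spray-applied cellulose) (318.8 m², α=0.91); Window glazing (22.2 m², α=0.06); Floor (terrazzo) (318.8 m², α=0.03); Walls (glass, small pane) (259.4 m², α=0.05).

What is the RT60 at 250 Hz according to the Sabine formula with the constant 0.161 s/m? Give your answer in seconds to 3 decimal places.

0.638 sec

Total absorption A = 318.8*0.91 + 22.2*0.06 + 318.8*0.03 + 259.4*0.05
  = 290.108 + 1.332 + 9.564 + 12.970 = 313.974 m² sabins.
Volume V = 20.7 × 15.4 × 3.9 = 1243.242 m³.
T = 0.161 V/A = 0.161·1243.242/313.974 = 0.638 s.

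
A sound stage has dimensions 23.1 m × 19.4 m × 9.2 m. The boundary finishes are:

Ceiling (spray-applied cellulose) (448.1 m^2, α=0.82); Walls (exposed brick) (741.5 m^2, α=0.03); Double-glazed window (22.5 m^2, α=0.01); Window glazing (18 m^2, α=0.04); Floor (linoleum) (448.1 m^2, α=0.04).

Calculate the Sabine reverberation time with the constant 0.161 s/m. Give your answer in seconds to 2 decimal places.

Summing Sᵢαᵢ: 367.442 + 22.245 + 0.225 + 0.720 + 17.924 → A = 408.556 sabins.
Volume V = 23.1 × 19.4 × 9.2 = 4122.888 m³.
RT60 = 0.161 · V / A = 0.161 × 4122.888 / 408.556 = 1.62 s.

1.62 s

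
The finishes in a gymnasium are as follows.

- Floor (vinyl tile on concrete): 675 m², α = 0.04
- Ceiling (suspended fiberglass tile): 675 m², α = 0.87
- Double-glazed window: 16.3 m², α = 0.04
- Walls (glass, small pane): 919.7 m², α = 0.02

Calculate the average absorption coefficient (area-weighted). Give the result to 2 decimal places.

Total surface area S = 2286.0 m².
Σ(Sᵢαᵢ) = 675×0.04 + 675×0.87 + 16.3×0.04 + 919.7×0.02 = 633.296.
ᾱ = A/S = 0.28.

0.28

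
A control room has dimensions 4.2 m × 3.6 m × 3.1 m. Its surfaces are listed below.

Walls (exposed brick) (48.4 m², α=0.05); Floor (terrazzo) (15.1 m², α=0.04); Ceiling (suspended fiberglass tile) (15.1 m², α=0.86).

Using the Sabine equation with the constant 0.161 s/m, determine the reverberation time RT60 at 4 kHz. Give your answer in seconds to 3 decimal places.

A = Σ Sᵢαᵢ = 48.4×0.05 + 15.1×0.04 + 15.1×0.86 = 16.010 sabins.
Room volume: 46.872 m³.
T = 0.161 V/A = 0.161·46.872/16.010 = 0.471 s.

0.471 s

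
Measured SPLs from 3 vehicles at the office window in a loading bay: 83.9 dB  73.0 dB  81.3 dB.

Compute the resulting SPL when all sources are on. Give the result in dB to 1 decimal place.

86.0 dB

Σ 10^(Lᵢ/10) = 4.003e+08.
Combined level = 10 log₁₀(4.003e+08) = 86.0 dB.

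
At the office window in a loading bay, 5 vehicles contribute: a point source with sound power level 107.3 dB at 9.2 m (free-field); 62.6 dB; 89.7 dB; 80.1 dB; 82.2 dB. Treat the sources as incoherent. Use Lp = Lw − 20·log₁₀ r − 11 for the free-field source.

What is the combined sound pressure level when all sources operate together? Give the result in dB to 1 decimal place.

91.0 dB

Source at 9.2 m: Lp = 107.3 − 20·log₁₀(9.2) − 11 = 77.0 dB.
Sum in the linear (power) domain: Σ 10^(Lᵢ/10) = 10^(77.0/10) + 10^(62.6/10) + 10^(89.7/10) + 10^(80.1/10) + 10^(82.2/10) = 1.253e+09.
L_total = 10·log₁₀(1.253e+09) = 91.0 dB.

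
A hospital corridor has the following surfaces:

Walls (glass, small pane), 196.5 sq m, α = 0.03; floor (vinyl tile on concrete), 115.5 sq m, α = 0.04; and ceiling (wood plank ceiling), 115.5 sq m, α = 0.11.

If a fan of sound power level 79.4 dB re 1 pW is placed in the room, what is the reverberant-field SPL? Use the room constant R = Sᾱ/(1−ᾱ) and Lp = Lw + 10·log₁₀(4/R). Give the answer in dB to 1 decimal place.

Σ(Sᵢαᵢ) = 196.5·0.03 + 115.5·0.04 + 115.5·0.11 = 23.220; total area S = 427.5 sq m.
ᾱ = 23.220/427.5 = 0.0543; R = Sᾱ/(1−ᾱ) = 23.220/(1−0.0543) = 24.553 sq m.
Lp = Lw + 10 log₁₀(4/R) = 79.4 -7.88 = 71.5 dB.

71.5 dB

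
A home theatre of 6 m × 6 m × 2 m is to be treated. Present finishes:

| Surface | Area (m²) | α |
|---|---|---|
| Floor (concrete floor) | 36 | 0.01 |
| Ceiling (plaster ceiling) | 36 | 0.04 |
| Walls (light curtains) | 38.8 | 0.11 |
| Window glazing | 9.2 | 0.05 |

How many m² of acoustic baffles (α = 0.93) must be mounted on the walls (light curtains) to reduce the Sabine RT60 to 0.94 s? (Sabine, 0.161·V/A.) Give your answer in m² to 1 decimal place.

Equivalent absorption area: A₁ = 36·0.01 + 36·0.04 + 38.8·0.11 + 9.2·0.05 = 6.528 m².
Required A₂ = 0.161·72/0.94 = 12.332 sabins.
Absorption to add: 12.332 − 6.528 = 5.804 sabins.
Net gain per m²: Δα = 0.93 − 0.11 = 0.82.
Panel area = 5.804 / 0.82 = 7.1 m².

7.1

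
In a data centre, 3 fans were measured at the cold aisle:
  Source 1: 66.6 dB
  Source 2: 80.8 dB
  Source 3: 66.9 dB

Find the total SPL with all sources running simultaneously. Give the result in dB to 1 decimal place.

Converting to relative power and adding: 10^(66.6/10) + 10^(80.8/10) + 10^(66.9/10) = 1.297e+08.
Combined level = 10 log₁₀(1.297e+08) = 81.1 dB.

81.1 dB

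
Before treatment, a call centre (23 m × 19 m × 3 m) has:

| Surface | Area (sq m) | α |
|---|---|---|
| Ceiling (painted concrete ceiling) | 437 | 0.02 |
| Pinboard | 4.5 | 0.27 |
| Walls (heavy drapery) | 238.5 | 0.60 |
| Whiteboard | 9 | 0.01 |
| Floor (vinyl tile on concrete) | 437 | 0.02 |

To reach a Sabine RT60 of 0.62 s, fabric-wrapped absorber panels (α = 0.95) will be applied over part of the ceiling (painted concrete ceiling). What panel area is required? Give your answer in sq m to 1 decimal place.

192.0

Summing Sᵢαᵢ: 8.740 + 1.215 + 143.100 + 0.090 + 8.740 → A₁ = 161.885 sabins.
V = 1311 m³. Target absorption A₂ = 0.161 × 1311 / 0.62 = 340.437 sabins.
Absorption to add: 340.437 − 161.885 = 178.552 sabins.
Net gain per sq m: Δα = 0.95 − 0.02 = 0.93.
Area = ΔA/Δα = 178.552/0.93 = 192.0 sq m.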